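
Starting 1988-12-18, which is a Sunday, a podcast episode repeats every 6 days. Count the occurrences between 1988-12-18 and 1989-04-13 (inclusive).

Occurrences land 6·i days after 1988-12-18 for i = 0, 1, 2, …
The window opens on the start date, so the first occurrence inside is #1 on 1988-12-18.
1989-04-13 is 116 days after the start; 116 ÷ 6 = 19 remainder 2. Last occurrence in the window: #20 on 1989-04-11.
Occurrences #1 through #20: 20 in total.

20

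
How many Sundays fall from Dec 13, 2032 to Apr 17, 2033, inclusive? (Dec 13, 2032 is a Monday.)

Dec 13, 2032 is a Monday; the first Sunday on or after it is Dec 19, 2032 (6 days later).
From Dec 19, 2032 to Apr 17, 2033: 12 + 31 + 28 + 31 + 17 = 119 days (rest of Dec, Jan, Feb, Mar, Apr).
119 ÷ 7 = 17 full weeks with remainder 0, so 17 more Sundays after the first → 18.

18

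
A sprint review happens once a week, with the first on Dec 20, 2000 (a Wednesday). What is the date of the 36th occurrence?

The 36th occurrence is 35 intervals after the first: 35 × 7 = 245 days after Dec 20, 2000.
Dec has 31 days — 11 days to the end of Dec leaves 234.
Jan has 31 days (203 left).
Feb has 28 days (175 left).
Mar has 31 days (144 left).
Apr has 30 days (114 left).
May has 31 days (83 left).
Jun has 30 days (53 left).
Jul has 31 days (22 left).
22 days into Aug → Aug 22, 2001.

Aug 22, 2001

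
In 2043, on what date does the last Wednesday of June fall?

The first Wednesday of June 2043 is June 3.
June 2043 has 30 days. Adding weeks: 3, 10, 17, 24 — the last one ≤ 30 is the 24th.

24 June 2043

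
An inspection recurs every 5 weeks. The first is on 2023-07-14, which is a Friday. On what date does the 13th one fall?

2024-09-06

The 13th occurrence is 12 intervals after the first: 12 × 35 = 420 days after 2023-07-14.
July has 31 days — 17 days to the end of July leaves 403.
From end of July to end of 2023 is 153 days (250 left).
January has 31 days (219 left).
February has 29 days (190 left).
March has 31 days (159 left).
April has 30 days (129 left).
May has 31 days (98 left).
June has 30 days (68 left).
July has 31 days (37 left).
August has 31 days (6 left).
6 days into September → 2024-09-06.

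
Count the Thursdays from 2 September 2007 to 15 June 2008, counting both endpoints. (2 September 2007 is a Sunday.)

2 September 2007 is a Sunday; the first Thursday on or after it is 6 September 2007 (4 days later).
From 6 September 2007 to 15 June 2008: 24 + 31 + 30 + 31 + 31 + 29 + 31 + 30 + 31 + 15 = 283 days (rest of September, October, November, December, January, February, March, April, May, June).
283 ÷ 7 = 40 full weeks with remainder 3, so 40 more Thursdays after the first → 41.

41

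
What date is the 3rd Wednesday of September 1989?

September 20, 1989

September 1989 begins on a Friday, so the first Wednesday is September 6 (5 days later).
The 3rd Wednesday is 2 weeks later: 6 + 14 = 20.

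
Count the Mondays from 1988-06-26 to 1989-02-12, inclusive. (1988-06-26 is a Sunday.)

33

1988-06-26 is a Sunday; the first Monday on or after it is 1988-06-27 (1 day later).
From 1988-06-27 to 1989-02-12: 3 + 31 + 31 + 30 + 31 + 30 + 31 + 31 + 12 = 230 days (rest of June, July, August, September, October, November, December, January, February).
230 ÷ 7 = 32 full weeks with remainder 6, so 32 more Mondays after the first → 33.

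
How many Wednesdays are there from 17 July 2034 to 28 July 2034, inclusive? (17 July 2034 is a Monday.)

2

17 July 2034 is a Monday; the first Wednesday on or after it is 19 July 2034 (2 days later).
From 19 July 2034 to 28 July 2034 is 28 − 19 = 9 days.
9 ÷ 7 = 1 full weeks with remainder 2, so 1 more Wednesdays after the first → 2.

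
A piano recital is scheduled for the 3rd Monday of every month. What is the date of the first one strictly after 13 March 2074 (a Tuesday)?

19 March 2074

March 2074 starts on a Thursday; its first Monday is the 5th, so the 3rd Monday is the 19th — 19 March 2074.
19 March 2074 is after 13 March 2074, so that is the next one.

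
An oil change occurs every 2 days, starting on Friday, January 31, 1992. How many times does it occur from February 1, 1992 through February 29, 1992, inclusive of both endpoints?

Occurrences land 2·i days after January 31, 1992 for i = 0, 1, 2, …
February 1, 1992 is 1 day after the start; 1 ÷ 2 = 0 remainder 1; since the remainder is 1, round up to i = 1. First occurrence in the window: #2 on February 2, 1992 (1×2 = 2 days in).
February 29, 1992 is 29 days after the start; 29 ÷ 2 = 14 remainder 1. Last occurrence in the window: #15 on February 28, 1992.
Occurrences #2 through #15: 14 in total.

14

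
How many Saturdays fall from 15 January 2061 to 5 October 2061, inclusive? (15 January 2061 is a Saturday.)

38

15 January 2061 is a Saturday; the first Saturday on or after it is 15 January 2061.
From 15 January 2061 to 5 October 2061: 16 + 28 + 31 + 30 + 31 + 30 + 31 + 31 + 30 + 5 = 263 days (rest of January, February, March, April, May, June, July, August, September, October).
263 ÷ 7 = 37 full weeks with remainder 4, so 37 more Saturdays after the first → 38.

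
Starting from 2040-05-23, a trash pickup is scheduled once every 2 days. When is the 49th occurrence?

The 49th occurrence is 48 intervals after the first: 48 × 2 = 96 days after 2040-05-23.
May has 31 days — 8 days to the end of May leaves 88.
June has 30 days (58 left).
July has 31 days (27 left).
27 days into August → 2040-08-27.

2040-08-27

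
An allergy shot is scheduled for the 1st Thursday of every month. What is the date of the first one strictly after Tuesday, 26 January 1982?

January 1982 starts on a Friday, so its 1st Thursday is 7 January 1982 (6 days in).
That is not after 26 January 1982, so look at February 1982.
February 1982 starts on a Monday, so its 1st Thursday is 4 February 1982 (3 days in).

4 February 1982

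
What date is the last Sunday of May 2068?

May 27, 2068

The first Sunday of May 2068 is May 6.
May 2068 has 31 days. Adding weeks: 6, 13, 20, 27 — the last one ≤ 31 is the 27th.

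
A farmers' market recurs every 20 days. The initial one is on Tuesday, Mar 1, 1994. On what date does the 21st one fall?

Apr 5, 1995

The 21st occurrence is 20 intervals after the first: 20 × 20 = 400 days after Mar 1, 1994.
Mar has 31 days — 30 days to the end of Mar leaves 370.
Apr has 30 days (340 left).
May has 31 days (309 left).
Jun has 30 days (279 left).
Jul has 31 days (248 left).
Aug has 31 days (217 left).
Sep has 30 days (187 left).
Oct has 31 days (156 left).
Nov has 30 days (126 left).
Dec has 31 days (95 left).
Jan has 31 days (64 left).
Feb has 28 days (36 left).
Mar has 31 days (5 left).
5 days into Apr → Apr 5, 1995.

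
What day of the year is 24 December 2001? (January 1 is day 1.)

358

Days in months before December: 31 + 28 + 31 + 30 + 31 + 30 + 31 + 31 + 30 + 31 + 30 = 334.
Plus 24 days into December → day 358.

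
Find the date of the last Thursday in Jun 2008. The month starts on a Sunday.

Jun 2008 begins on a Sunday, so the first Thursday is Jun 5 (4 days later).
Jun 2008 has 30 days. Adding weeks: 5, 12, 19, 26 — the last one ≤ 30 is the 26th.

Jun 26, 2008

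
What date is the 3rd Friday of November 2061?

The first Friday of November 2061 is November 4.
The 3rd Friday is 2 weeks later: 4 + 14 = 18.

November 18, 2061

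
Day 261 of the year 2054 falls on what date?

January has 31 days (261 − 31 = 230 remain).
February has 28 days (230 − 28 = 202 remain).
March has 31 days (202 − 31 = 171 remain).
April has 30 days (171 − 30 = 141 remain).
May has 31 days (141 − 31 = 110 remain).
June has 30 days (110 − 30 = 80 remain).
July has 31 days (80 − 31 = 49 remain).
August has 31 days (49 − 31 = 18 remain).
18 into September → September 18.

September 18, 2054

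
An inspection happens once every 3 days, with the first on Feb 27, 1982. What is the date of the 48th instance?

Jul 18, 1982

The 48th occurrence is 47 intervals after the first: 47 × 3 = 141 days after Feb 27, 1982.
Feb has 28 days — 1 day to the end of Feb leaves 140.
Mar has 31 days (109 left).
Apr has 30 days (79 left).
May has 31 days (48 left).
Jun has 30 days (18 left).
18 days into Jul → Jul 18, 1982.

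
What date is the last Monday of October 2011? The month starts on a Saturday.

October 2011 begins on a Saturday, so the first Monday is October 3 (2 days later).
October 2011 has 31 days. Adding weeks: 3, 10, 17, 24, 31 — the last one ≤ 31 is the 31st.

2011-10-31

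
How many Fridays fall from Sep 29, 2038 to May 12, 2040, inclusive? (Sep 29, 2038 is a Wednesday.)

85

Sep 29, 2038 is a Wednesday; the first Friday on or after it is Oct 1, 2038 (2 days later).
From Oct 1, 2038 to May 12, 2040: 91 + 365 + 133 = 589 days (rest of 2038, 2039, to May 12, 2040 in 2040).
589 ÷ 7 = 84 full weeks with remainder 1, so 84 more Fridays after the first → 85.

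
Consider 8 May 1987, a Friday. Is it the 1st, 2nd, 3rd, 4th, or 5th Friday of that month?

2nd

Day 8 falls in week ⌈8/7⌉ of the month.
Days 1–7 hold the 1st Friday, 8–14 the 2nd, 15–21 the 3rd, 22–28 the 4th, 29–31 the 5th.
8 is in the range for the 2nd.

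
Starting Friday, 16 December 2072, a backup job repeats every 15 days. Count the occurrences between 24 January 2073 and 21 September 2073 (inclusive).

16

Occurrences land 15·i days after 16 December 2072 for i = 0, 1, 2, …
24 January 2073 is 39 days after the start; 39 ÷ 15 = 2 remainder 9; since the remainder is 9, round up to i = 3. First occurrence in the window: #4 on 30 January 2073 (3×15 = 45 days in).
21 September 2073 is 279 days after the start; 279 ÷ 15 = 18 remainder 9. Last occurrence in the window: #19 on 12 September 2073.
Occurrences #4 through #19: 16 in total.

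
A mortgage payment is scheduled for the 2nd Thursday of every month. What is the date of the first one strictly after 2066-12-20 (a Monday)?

December 2066 starts on a Wednesday; its first Thursday is the 2nd, so the 2nd Thursday is the 9th — 2066-12-09.
That is not after 2066-12-20, so look at January 2067.
January 2067 starts on a Saturday; its first Thursday is the 6th, so the 2nd Thursday is the 13th — 2067-01-13.

2067-01-13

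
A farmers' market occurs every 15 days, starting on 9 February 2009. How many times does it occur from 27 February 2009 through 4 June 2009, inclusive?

6

Occurrences land 15·i days after 9 February 2009 for i = 0, 1, 2, …
27 February 2009 is 18 days after the start; 18 ÷ 15 = 1 remainder 3; since the remainder is 3, round up to i = 2. First occurrence in the window: #3 on 11 March 2009 (2×15 = 30 days in).
4 June 2009 is 115 days after the start; 115 ÷ 15 = 7 remainder 10. Last occurrence in the window: #8 on 25 May 2009.
Occurrences #3 through #8: 6 in total.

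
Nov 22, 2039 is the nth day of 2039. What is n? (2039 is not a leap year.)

Days in months before Nov: 31 + 28 + 31 + 30 + 31 + 30 + 31 + 31 + 30 + 31 = 304.
Plus 22 days into Nov → day 326.

326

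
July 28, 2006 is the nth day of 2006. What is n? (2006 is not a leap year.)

209

Days in months before July: 31 + 28 + 31 + 30 + 31 + 30 = 181.
Plus 28 days into July → day 209.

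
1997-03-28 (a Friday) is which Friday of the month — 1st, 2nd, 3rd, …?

Day 28 falls in week ⌈28/7⌉ of the month.
Days 1–7 hold the 1st Friday, 8–14 the 2nd, 15–21 the 3rd, 22–28 the 4th, 29–31 the 5th.
28 is in the range for the 4th.

4th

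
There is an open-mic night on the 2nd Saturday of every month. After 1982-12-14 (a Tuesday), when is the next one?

December 1982 starts on a Wednesday; its first Saturday is the 4th, so the 2nd Saturday is the 11th — 1982-12-11.
That is not after 1982-12-14, so look at January 1983.
January 1983 starts on a Saturday; its first Saturday is the 1st, so the 2nd Saturday is the 8th — 1983-01-08.

1983-01-08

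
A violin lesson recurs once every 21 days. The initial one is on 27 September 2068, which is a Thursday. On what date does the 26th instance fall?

The 26th occurrence is 25 intervals after the first: 25 × 21 = 525 days after 27 September 2068.
September has 30 days — 3 days to the end of September leaves 522.
From end of September to end of 2068 is 92 days (430 left).
2069 has 365 days (65 left).
January has 31 days (34 left).
February has 28 days (6 left).
6 days into March → 6 March 2070.

6 March 2070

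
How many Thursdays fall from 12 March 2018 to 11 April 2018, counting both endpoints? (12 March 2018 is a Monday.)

4

12 March 2018 is a Monday; the first Thursday on or after it is 15 March 2018 (3 days later).
From 15 March 2018 to 11 April 2018: 16 + 11 = 27 days (rest of March, April).
27 ÷ 7 = 3 full weeks with remainder 6, so 3 more Thursdays after the first → 4.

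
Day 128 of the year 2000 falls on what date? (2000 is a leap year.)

7 May 2000

January has 31 days (128 − 31 = 97 remain).
February has 29 days (97 − 29 = 68 remain).
March has 31 days (68 − 31 = 37 remain).
April has 30 days (37 − 30 = 7 remain).
7 into May → May 7.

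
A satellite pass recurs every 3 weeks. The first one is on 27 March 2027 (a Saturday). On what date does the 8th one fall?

The 8th occurrence is 7 intervals after the first: 7 × 21 = 147 days after 27 March 2027.
March has 31 days — 4 days to the end of March leaves 143.
April has 30 days (113 left).
May has 31 days (82 left).
June has 30 days (52 left).
July has 31 days (21 left).
21 days into August → 21 August 2027.

21 August 2027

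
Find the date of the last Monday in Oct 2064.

Oct 2064 begins on a Wednesday, so the first Monday is Oct 6 (5 days later).
Oct 2064 has 31 days. Adding weeks: 6, 13, 20, 27 — the last one ≤ 31 is the 27th.

Oct 27, 2064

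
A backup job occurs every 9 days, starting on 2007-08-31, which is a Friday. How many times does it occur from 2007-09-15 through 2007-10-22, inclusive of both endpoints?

4

Occurrences land 9·i days after 2007-08-31 for i = 0, 1, 2, …
2007-09-15 is 15 days after the start; 15 ÷ 9 = 1 remainder 6; since the remainder is 6, round up to i = 2. First occurrence in the window: #3 on 2007-09-18 (2×9 = 18 days in).
2007-10-22 is 52 days after the start; 52 ÷ 9 = 5 remainder 7. Last occurrence in the window: #6 on 2007-10-15.
Occurrences #3 through #6: 4 in total.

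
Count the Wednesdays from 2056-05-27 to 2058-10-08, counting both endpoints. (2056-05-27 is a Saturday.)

2056-05-27 is a Saturday; the first Wednesday on or after it is 2056-05-31 (4 days later).
From 2056-05-31 to 2058-10-08: 214 + 365 + 281 = 860 days (rest of 2056, 2057, to 2058-10-08 in 2058).
860 ÷ 7 = 122 full weeks with remainder 6, so 122 more Wednesdays after the first → 123.

123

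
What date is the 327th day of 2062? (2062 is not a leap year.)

2062-11-23

January has 31 days (327 − 31 = 296 remain).
February has 28 days (296 − 28 = 268 remain).
March has 31 days (268 − 31 = 237 remain).
April has 30 days (237 − 30 = 207 remain).
May has 31 days (207 − 31 = 176 remain).
June has 30 days (176 − 30 = 146 remain).
July has 31 days (146 − 31 = 115 remain).
August has 31 days (115 − 31 = 84 remain).
September has 30 days (84 − 30 = 54 remain).
October has 31 days (54 − 31 = 23 remain).
23 into November → November 23.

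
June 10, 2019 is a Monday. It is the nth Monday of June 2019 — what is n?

Day 10 falls in week ⌈10/7⌉ of the month.
Days 1–7 hold the 1st Monday, 8–14 the 2nd, 15–21 the 3rd, 22–28 the 4th, 29–31 the 5th.
10 is in the range for the 2nd.

2nd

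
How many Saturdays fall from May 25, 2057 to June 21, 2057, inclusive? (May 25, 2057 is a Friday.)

May 25, 2057 is a Friday; the first Saturday on or after it is May 26, 2057 (1 day later).
From May 26, 2057 to June 21, 2057: 5 + 21 = 26 days (rest of May, June).
26 ÷ 7 = 3 full weeks with remainder 5, so 3 more Saturdays after the first → 4.

4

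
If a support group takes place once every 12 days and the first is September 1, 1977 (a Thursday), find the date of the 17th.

The 17th occurrence is 16 intervals after the first: 16 × 12 = 192 days after September 1, 1977.
September has 30 days — 29 days to the end of September leaves 163.
October has 31 days (132 left).
November has 30 days (102 left).
December has 31 days (71 left).
January has 31 days (40 left).
February has 28 days (12 left).
12 days into March → March 12, 1978.

March 12, 1978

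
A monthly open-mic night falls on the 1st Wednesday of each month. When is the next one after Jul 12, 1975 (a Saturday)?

Jul 1975 starts on a Tuesday, so its 1st Wednesday is Jul 2, 1975 (1 day in).
That is not after Jul 12, 1975, so look at Aug 1975.
Aug 1975 starts on a Friday, so its 1st Wednesday is Aug 6, 1975 (5 days in).

Aug 6, 1975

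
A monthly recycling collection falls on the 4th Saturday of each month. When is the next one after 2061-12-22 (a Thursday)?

2061-12-24

December 2061 starts on a Thursday; its first Saturday is the 3rd, so the 4th Saturday is the 24th — 2061-12-24.
2061-12-24 is after 2061-12-22, so that is the next one.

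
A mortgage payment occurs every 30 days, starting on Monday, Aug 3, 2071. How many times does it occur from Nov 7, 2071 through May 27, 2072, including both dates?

Occurrences land 30·i days after Aug 3, 2071 for i = 0, 1, 2, …
Nov 7, 2071 is 96 days after the start; 96 ÷ 30 = 3 remainder 6; since the remainder is 6, round up to i = 4. First occurrence in the window: #5 on Dec 1, 2071 (4×30 = 120 days in).
May 27, 2072 is 298 days after the start; 298 ÷ 30 = 9 remainder 28. Last occurrence in the window: #10 on Apr 29, 2072.
Occurrences #5 through #10: 6 in total.

6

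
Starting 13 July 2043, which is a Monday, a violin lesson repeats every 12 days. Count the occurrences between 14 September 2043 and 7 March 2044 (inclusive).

Occurrences land 12·i days after 13 July 2043 for i = 0, 1, 2, …
14 September 2043 is 63 days after the start; 63 ÷ 12 = 5 remainder 3; since the remainder is 3, round up to i = 6. First occurrence in the window: #7 on 23 September 2043 (6×12 = 72 days in).
7 March 2044 is 238 days after the start; 238 ÷ 12 = 19 remainder 10. Last occurrence in the window: #20 on 26 February 2044.
Occurrences #7 through #20: 14 in total.

14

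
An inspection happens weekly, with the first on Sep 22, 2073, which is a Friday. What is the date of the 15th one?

Dec 29, 2073

The 15th occurrence is 14 intervals after the first: 14 × 7 = 98 days after Sep 22, 2073.
Sep has 30 days — 8 days to the end of Sep leaves 90.
Oct has 31 days (59 left).
Nov has 30 days (29 left).
29 days into Dec → Dec 29, 2073.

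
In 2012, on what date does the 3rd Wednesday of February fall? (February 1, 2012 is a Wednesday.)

February 2012 begins on a Wednesday, so the first Wednesday is February 1.
The 3rd Wednesday is 2 weeks later: 1 + 14 = 15.

2012-02-15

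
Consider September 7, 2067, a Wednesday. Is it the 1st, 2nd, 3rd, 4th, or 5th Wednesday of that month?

Day 7 falls in week ⌈7/7⌉ of the month.
Days 1–7 hold the 1st Wednesday, 8–14 the 2nd, 15–21 the 3rd, 22–28 the 4th, 29–31 the 5th.
7 is in the range for the 1st.

1st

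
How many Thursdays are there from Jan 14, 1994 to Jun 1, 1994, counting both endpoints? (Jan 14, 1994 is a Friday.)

19

Jan 14, 1994 is a Friday; the first Thursday on or after it is Jan 20, 1994 (6 days later).
From Jan 20, 1994 to Jun 1, 1994: 11 + 28 + 31 + 30 + 31 + 1 = 132 days (rest of Jan, Feb, Mar, Apr, May, Jun).
132 ÷ 7 = 18 full weeks with remainder 6, so 18 more Thursdays after the first → 19.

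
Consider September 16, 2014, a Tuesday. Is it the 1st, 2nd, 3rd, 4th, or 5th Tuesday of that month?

3rd

Day 16 falls in week ⌈16/7⌉ of the month.
Days 1–7 hold the 1st Tuesday, 8–14 the 2nd, 15–21 the 3rd, 22–28 the 4th, 29–31 the 5th.
16 is in the range for the 3rd.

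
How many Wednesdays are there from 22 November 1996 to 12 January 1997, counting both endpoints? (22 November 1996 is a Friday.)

7

22 November 1996 is a Friday; the first Wednesday on or after it is 27 November 1996 (5 days later).
From 27 November 1996 to 12 January 1997: 3 + 31 + 12 = 46 days (rest of November, December, January).
46 ÷ 7 = 6 full weeks with remainder 4, so 6 more Wednesdays after the first → 7.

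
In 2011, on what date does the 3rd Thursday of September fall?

15 September 2011

September 2011 begins on a Thursday, so the first Thursday is September 1.
The 3rd Thursday is 2 weeks later: 1 + 14 = 15.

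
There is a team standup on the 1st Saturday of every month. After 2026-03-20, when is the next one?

2026-04-04

March 2026 starts on a Sunday, so its 1st Saturday is 2026-03-07 (6 days in).
That is not after 2026-03-20, so look at April 2026.
April 2026 starts on a Wednesday, so its 1st Saturday is 2026-04-04 (3 days in).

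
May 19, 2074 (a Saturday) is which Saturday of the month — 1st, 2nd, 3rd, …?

3rd

Day 19 falls in week ⌈19/7⌉ of the month.
Days 1–7 hold the 1st Saturday, 8–14 the 2nd, 15–21 the 3rd, 22–28 the 4th, 29–31 the 5th.
19 is in the range for the 3rd.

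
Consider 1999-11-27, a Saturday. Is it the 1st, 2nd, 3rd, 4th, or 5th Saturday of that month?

Day 27 falls in week ⌈27/7⌉ of the month.
Days 1–7 hold the 1st Saturday, 8–14 the 2nd, 15–21 the 3rd, 22–28 the 4th, 29–31 the 5th.
27 is in the range for the 4th.

4th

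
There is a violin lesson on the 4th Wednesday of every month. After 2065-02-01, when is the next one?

2065-02-25

February 2065 starts on a Sunday; its first Wednesday is the 4th, so the 4th Wednesday is the 25th — 2065-02-25.
2065-02-25 is after 2065-02-01, so that is the next one.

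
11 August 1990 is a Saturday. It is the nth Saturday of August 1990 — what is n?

Day 11 falls in week ⌈11/7⌉ of the month.
Days 1–7 hold the 1st Saturday, 8–14 the 2nd, 15–21 the 3rd, 22–28 the 4th, 29–31 the 5th.
11 is in the range for the 2nd.

2nd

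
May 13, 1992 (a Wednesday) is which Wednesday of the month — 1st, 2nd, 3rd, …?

2nd

Day 13 falls in week ⌈13/7⌉ of the month.
Days 1–7 hold the 1st Wednesday, 8–14 the 2nd, 15–21 the 3rd, 22–28 the 4th, 29–31 the 5th.
13 is in the range for the 2nd.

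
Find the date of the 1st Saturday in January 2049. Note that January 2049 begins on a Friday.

January 2049 begins on a Friday, so the first Saturday is January 2 (1 day later).

January 2, 2049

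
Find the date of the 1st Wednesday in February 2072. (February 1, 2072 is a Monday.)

February 2072 begins on a Monday, so the first Wednesday is February 3 (2 days later).

February 3, 2072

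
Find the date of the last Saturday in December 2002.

The first Saturday of December 2002 is December 7.
December 2002 has 31 days. Adding weeks: 7, 14, 21, 28 — the last one ≤ 31 is the 28th.

December 28, 2002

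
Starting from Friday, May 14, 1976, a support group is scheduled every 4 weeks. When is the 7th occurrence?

October 29, 1976

The 7th occurrence is 6 intervals after the first: 6 × 28 = 168 days after May 14, 1976.
May has 31 days — 17 days to the end of May leaves 151.
June has 30 days (121 left).
July has 31 days (90 left).
August has 31 days (59 left).
September has 30 days (29 left).
29 days into October → October 29, 1976.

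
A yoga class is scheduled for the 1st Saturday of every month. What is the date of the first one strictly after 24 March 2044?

2 April 2044

March 2044 starts on a Tuesday, so its 1st Saturday is 5 March 2044 (4 days in).
That is not after 24 March 2044, so look at April 2044.
April 2044 starts on a Friday, so its 1st Saturday is 2 April 2044 (1 day in).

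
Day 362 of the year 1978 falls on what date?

January has 31 days (362 − 31 = 331 remain).
February has 28 days (331 − 28 = 303 remain).
March has 31 days (303 − 31 = 272 remain).
April has 30 days (272 − 30 = 242 remain).
May has 31 days (242 − 31 = 211 remain).
June has 30 days (211 − 30 = 181 remain).
July has 31 days (181 − 31 = 150 remain).
August has 31 days (150 − 31 = 119 remain).
September has 30 days (119 − 30 = 89 remain).
October has 31 days (89 − 31 = 58 remain).
November has 30 days (58 − 30 = 28 remain).
28 into December → December 28.

December 28, 1978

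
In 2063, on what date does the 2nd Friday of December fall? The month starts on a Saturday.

14 December 2063

December 2063 begins on a Saturday, so the first Friday is December 7 (6 days later).
The 2nd Friday is 1 weeks later: 7 + 7 = 14.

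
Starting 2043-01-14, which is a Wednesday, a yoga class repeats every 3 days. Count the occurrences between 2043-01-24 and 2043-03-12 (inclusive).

Occurrences land 3·i days after 2043-01-14 for i = 0, 1, 2, …
2043-01-24 is 10 days after the start; 10 ÷ 3 = 3 remainder 1; since the remainder is 1, round up to i = 4. First occurrence in the window: #5 on 2043-01-26 (4×3 = 12 days in).
2043-03-12 is 57 days after the start; 57 ÷ 3 = 19 remainder 0. Last occurrence in the window: #20 on 2043-03-12.
Occurrences #5 through #20: 16 in total.

16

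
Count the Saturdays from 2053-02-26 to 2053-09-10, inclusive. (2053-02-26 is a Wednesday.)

2053-02-26 is a Wednesday; the first Saturday on or after it is 2053-03-01 (3 days later).
From 2053-03-01 to 2053-09-10: 30 + 30 + 31 + 30 + 31 + 31 + 10 = 193 days (rest of March, April, May, June, July, August, September).
193 ÷ 7 = 27 full weeks with remainder 4, so 27 more Saturdays after the first → 28.

28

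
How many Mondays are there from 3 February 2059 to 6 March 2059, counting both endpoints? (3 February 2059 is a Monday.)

5

3 February 2059 is a Monday; the first Monday on or after it is 3 February 2059.
From 3 February 2059 to 6 March 2059: 25 + 6 = 31 days (rest of February, March).
31 ÷ 7 = 4 full weeks with remainder 3, so 4 more Mondays after the first → 5.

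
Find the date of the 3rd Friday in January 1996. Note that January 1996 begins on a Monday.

1996-01-19

January 1996 begins on a Monday, so the first Friday is January 5 (4 days later).
The 3rd Friday is 2 weeks later: 5 + 14 = 19.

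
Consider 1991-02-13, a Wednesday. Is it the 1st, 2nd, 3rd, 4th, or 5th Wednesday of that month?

2nd

Day 13 falls in week ⌈13/7⌉ of the month.
Days 1–7 hold the 1st Wednesday, 8–14 the 2nd, 15–21 the 3rd, 22–28 the 4th, 29–31 the 5th.
13 is in the range for the 2nd.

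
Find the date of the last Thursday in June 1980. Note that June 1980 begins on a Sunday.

June 1980 begins on a Sunday, so the first Thursday is June 5 (4 days later).
June 1980 has 30 days. Adding weeks: 5, 12, 19, 26 — the last one ≤ 30 is the 26th.

26 June 1980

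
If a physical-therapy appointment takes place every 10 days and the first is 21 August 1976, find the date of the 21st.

9 March 1977

The 21st occurrence is 20 intervals after the first: 20 × 10 = 200 days after 21 August 1976.
August has 31 days — 10 days to the end of August leaves 190.
September has 30 days (160 left).
October has 31 days (129 left).
November has 30 days (99 left).
December has 31 days (68 left).
January has 31 days (37 left).
February has 28 days (9 left).
9 days into March → 9 March 1977.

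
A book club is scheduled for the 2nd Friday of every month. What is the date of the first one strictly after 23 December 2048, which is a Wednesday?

8 January 2049

December 2048 starts on a Tuesday; its first Friday is the 4th, so the 2nd Friday is the 11th — 11 December 2048.
That is not after 23 December 2048, so look at January 2049.
January 2049 starts on a Friday; its first Friday is the 1st, so the 2nd Friday is the 8th — 8 January 2049.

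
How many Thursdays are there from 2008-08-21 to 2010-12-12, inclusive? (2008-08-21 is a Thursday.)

2008-08-21 is a Thursday; the first Thursday on or after it is 2008-08-21.
From 2008-08-21 to 2010-12-12: 132 + 365 + 346 = 843 days (rest of 2008, 2009, to 2010-12-12 in 2010).
843 ÷ 7 = 120 full weeks with remainder 3, so 120 more Thursdays after the first → 121.

121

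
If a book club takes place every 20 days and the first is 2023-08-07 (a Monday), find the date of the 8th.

2023-12-25

The 8th occurrence is 7 intervals after the first: 7 × 20 = 140 days after 2023-08-07.
August has 31 days — 24 days to the end of August leaves 116.
September has 30 days (86 left).
October has 31 days (55 left).
November has 30 days (25 left).
25 days into December → 2023-12-25.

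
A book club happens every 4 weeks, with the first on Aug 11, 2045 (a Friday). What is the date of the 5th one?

The 5th occurrence is 4 intervals after the first: 4 × 28 = 112 days after Aug 11, 2045.
Aug has 31 days — 20 days to the end of Aug leaves 92.
Sep has 30 days (62 left).
Oct has 31 days (31 left).
Nov has 30 days (1 left).
1 day into Dec → Dec 1, 2045.

Dec 1, 2045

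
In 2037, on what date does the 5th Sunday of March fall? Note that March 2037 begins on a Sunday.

2037-03-29

March 2037 begins on a Sunday, so the first Sunday is March 1.
The 5th Sunday is 4 weeks later: 1 + 28 = 29.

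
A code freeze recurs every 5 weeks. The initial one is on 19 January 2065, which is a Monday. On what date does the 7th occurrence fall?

The 7th occurrence is 6 intervals after the first: 6 × 35 = 210 days after 19 January 2065.
January has 31 days — 12 days to the end of January leaves 198.
February has 28 days (170 left).
March has 31 days (139 left).
April has 30 days (109 left).
May has 31 days (78 left).
June has 30 days (48 left).
July has 31 days (17 left).
17 days into August → 17 August 2065.

17 August 2065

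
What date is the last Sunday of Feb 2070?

Feb 2070 begins on a Saturday, so the first Sunday is Feb 2 (1 day later).
Feb 2070 has 28 days. Adding weeks: 2, 9, 16, 23 — the last one ≤ 28 is the 23rd.

Feb 23, 2070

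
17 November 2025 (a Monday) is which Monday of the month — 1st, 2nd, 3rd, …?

Day 17 falls in week ⌈17/7⌉ of the month.
Days 1–7 hold the 1st Monday, 8–14 the 2nd, 15–21 the 3rd, 22–28 the 4th, 29–31 the 5th.
17 is in the range for the 3rd.

3rd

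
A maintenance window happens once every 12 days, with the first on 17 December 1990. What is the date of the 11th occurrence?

The 11th occurrence is 10 intervals after the first: 10 × 12 = 120 days after 17 December 1990.
December has 31 days — 14 days to the end of December leaves 106.
January has 31 days (75 left).
February has 28 days (47 left).
March has 31 days (16 left).
16 days into April → 16 April 1991.

16 April 1991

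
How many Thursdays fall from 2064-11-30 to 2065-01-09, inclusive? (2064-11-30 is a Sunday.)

2064-11-30 is a Sunday; the first Thursday on or after it is 2064-12-04 (4 days later).
From 2064-12-04 to 2065-01-09: 27 + 9 = 36 days (rest of December, January).
36 ÷ 7 = 5 full weeks with remainder 1, so 5 more Thursdays after the first → 6.

6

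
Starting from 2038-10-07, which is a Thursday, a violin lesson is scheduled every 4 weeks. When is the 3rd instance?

The 3rd occurrence is 2 intervals after the first: 2 × 28 = 56 days after 2038-10-07.
October has 31 days — 24 days to the end of October leaves 32.
November has 30 days (2 left).
2 days into December → 2038-12-02.

2038-12-02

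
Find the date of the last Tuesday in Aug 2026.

Aug 25, 2026

Aug 2026 begins on a Saturday, so the first Tuesday is Aug 4 (3 days later).
Aug 2026 has 31 days. Adding weeks: 4, 11, 18, 25 — the last one ≤ 31 is the 25th.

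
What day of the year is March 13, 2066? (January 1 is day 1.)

72

Days in months before March: 31 + 28 = 59.
Plus 13 days into March → day 72.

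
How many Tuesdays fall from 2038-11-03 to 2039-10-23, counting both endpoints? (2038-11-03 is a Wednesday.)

50

2038-11-03 is a Wednesday; the first Tuesday on or after it is 2038-11-09 (6 days later).
From 2038-11-09 to 2039-10-23: 52 + 296 = 348 days (rest of 2038, to 2039-10-23 in 2039).
348 ÷ 7 = 49 full weeks with remainder 5, so 49 more Tuesdays after the first → 50.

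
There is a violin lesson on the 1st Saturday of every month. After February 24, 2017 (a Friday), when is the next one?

March 4, 2017

February 2017 starts on a Wednesday, so its 1st Saturday is February 4, 2017 (3 days in).
That is not after February 24, 2017, so look at March 2017.
March 2017 starts on a Wednesday, so its 1st Saturday is March 4, 2017 (3 days in).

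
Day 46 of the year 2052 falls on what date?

15 February 2052

January has 31 days (46 − 31 = 15 remain).
15 into February → February 15.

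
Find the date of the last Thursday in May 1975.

May 29, 1975

May 1975 begins on a Thursday, so the first Thursday is May 1.
May 1975 has 31 days. Adding weeks: 1, 8, 15, 22, 29 — the last one ≤ 31 is the 29th.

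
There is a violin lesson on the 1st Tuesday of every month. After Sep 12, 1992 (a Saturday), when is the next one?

Oct 6, 1992

Sep 1992 starts on a Tuesday, so its 1st Tuesday is Sep 1, 1992.
That is not after Sep 12, 1992, so look at Oct 1992.
Oct 1992 starts on a Thursday, so its 1st Tuesday is Oct 6, 1992 (5 days in).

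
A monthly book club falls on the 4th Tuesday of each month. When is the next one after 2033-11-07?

November 2033 starts on a Tuesday; its first Tuesday is the 1st, so the 4th Tuesday is the 22nd — 2033-11-22.
2033-11-22 is after 2033-11-07, so that is the next one.

2033-11-22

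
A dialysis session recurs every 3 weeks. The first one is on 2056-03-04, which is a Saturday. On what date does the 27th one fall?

The 27th occurrence is 26 intervals after the first: 26 × 21 = 546 days after 2056-03-04.
March has 31 days — 27 days to the end of March leaves 519.
From end of March to end of 2056 is 275 days (244 left).
January has 31 days (213 left).
February has 28 days (185 left).
March has 31 days (154 left).
April has 30 days (124 left).
May has 31 days (93 left).
June has 30 days (63 left).
July has 31 days (32 left).
August has 31 days (1 left).
1 day into September → 2057-09-01.

2057-09-01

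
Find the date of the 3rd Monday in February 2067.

The first Monday of February 2067 is February 7.
The 3rd Monday is 2 weeks later: 7 + 14 = 21.

21 February 2067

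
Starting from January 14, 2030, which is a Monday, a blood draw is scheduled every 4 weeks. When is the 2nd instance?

The 2nd occurrence is 1 interval after the first: 1 × 28 = 28 days after January 14, 2030.
January has 31 days — 17 days to the end of January leaves 11.
11 days into February → February 11, 2030.

February 11, 2030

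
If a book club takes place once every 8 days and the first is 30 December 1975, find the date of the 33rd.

The 33rd occurrence is 32 intervals after the first: 32 × 8 = 256 days after 30 December 1975.
December has 31 days — 1 day to the end of December leaves 255.
January has 31 days (224 left).
February has 29 days (195 left).
March has 31 days (164 left).
April has 30 days (134 left).
May has 31 days (103 left).
June has 30 days (73 left).
July has 31 days (42 left).
August has 31 days (11 left).
11 days into September → 11 September 1976.

11 September 1976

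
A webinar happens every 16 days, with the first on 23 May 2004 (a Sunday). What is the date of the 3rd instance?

24 June 2004

The 3rd occurrence is 2 intervals after the first: 2 × 16 = 32 days after 23 May 2004.
May has 31 days — 8 days to the end of May leaves 24.
24 days into June → 24 June 2004.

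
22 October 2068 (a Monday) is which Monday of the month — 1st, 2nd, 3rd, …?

4th

Day 22 falls in week ⌈22/7⌉ of the month.
Days 1–7 hold the 1st Monday, 8–14 the 2nd, 15–21 the 3rd, 22–28 the 4th, 29–31 the 5th.
22 is in the range for the 4th.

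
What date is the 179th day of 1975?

28 June 1975

January has 31 days (179 − 31 = 148 remain).
February has 28 days (148 − 28 = 120 remain).
March has 31 days (120 − 31 = 89 remain).
April has 30 days (89 − 30 = 59 remain).
May has 31 days (59 − 31 = 28 remain).
28 into June → June 28.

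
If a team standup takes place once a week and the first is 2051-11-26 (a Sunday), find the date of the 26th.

The 26th occurrence is 25 intervals after the first: 25 × 7 = 175 days after 2051-11-26.
November has 30 days — 4 days to the end of November leaves 171.
December has 31 days (140 left).
January has 31 days (109 left).
February has 29 days (80 left).
March has 31 days (49 left).
April has 30 days (19 left).
19 days into May → 2052-05-19.

2052-05-19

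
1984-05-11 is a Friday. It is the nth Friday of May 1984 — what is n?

2nd

Day 11 falls in week ⌈11/7⌉ of the month.
Days 1–7 hold the 1st Friday, 8–14 the 2nd, 15–21 the 3rd, 22–28 the 4th, 29–31 the 5th.
11 is in the range for the 2nd.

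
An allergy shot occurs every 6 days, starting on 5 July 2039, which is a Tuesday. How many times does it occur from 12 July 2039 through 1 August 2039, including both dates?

3

Occurrences land 6·i days after 5 July 2039 for i = 0, 1, 2, …
12 July 2039 is 7 days after the start; 7 ÷ 6 = 1 remainder 1; since the remainder is 1, round up to i = 2. First occurrence in the window: #3 on 17 July 2039 (2×6 = 12 days in).
1 August 2039 is 27 days after the start; 27 ÷ 6 = 4 remainder 3. Last occurrence in the window: #5 on 29 July 2039.
Occurrences #3 through #5: 3 in total.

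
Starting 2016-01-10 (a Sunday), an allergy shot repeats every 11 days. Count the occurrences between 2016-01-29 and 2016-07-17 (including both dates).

16

Occurrences land 11·i days after 2016-01-10 for i = 0, 1, 2, …
2016-01-29 is 19 days after the start; 19 ÷ 11 = 1 remainder 8; since the remainder is 8, round up to i = 2. First occurrence in the window: #3 on 2016-02-01 (2×11 = 22 days in).
2016-07-17 is 189 days after the start; 189 ÷ 11 = 17 remainder 2. Last occurrence in the window: #18 on 2016-07-15.
Occurrences #3 through #18: 16 in total.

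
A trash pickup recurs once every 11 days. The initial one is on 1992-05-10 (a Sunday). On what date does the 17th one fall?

The 17th occurrence is 16 intervals after the first: 16 × 11 = 176 days after 1992-05-10.
May has 31 days — 21 days to the end of May leaves 155.
June has 30 days (125 left).
July has 31 days (94 left).
August has 31 days (63 left).
September has 30 days (33 left).
October has 31 days (2 left).
2 days into November → 1992-11-02.

1992-11-02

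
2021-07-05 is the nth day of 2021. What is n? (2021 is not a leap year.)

186

Days in months before July: 31 + 28 + 31 + 30 + 31 + 30 = 181.
Plus 5 days into July → day 186.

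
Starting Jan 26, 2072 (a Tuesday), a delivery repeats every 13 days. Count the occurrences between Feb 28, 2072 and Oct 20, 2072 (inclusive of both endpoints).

Occurrences land 13·i days after Jan 26, 2072 for i = 0, 1, 2, …
Feb 28, 2072 is 33 days after the start; 33 ÷ 13 = 2 remainder 7; since the remainder is 7, round up to i = 3. First occurrence in the window: #4 on Mar 5, 2072 (3×13 = 39 days in).
Oct 20, 2072 is 268 days after the start; 268 ÷ 13 = 20 remainder 8. Last occurrence in the window: #21 on Oct 12, 2072.
Occurrences #4 through #21: 18 in total.

18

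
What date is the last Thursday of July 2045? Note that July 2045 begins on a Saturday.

July 2045 begins on a Saturday, so the first Thursday is July 6 (5 days later).
July 2045 has 31 days. Adding weeks: 6, 13, 20, 27 — the last one ≤ 31 is the 27th.

27 July 2045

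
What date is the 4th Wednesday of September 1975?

The first Wednesday of September 1975 is September 3.
The 4th Wednesday is 3 weeks later: 3 + 21 = 24.

September 24, 1975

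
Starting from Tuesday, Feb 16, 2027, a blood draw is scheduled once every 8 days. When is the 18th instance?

Jul 2, 2027

The 18th occurrence is 17 intervals after the first: 17 × 8 = 136 days after Feb 16, 2027.
Feb has 28 days — 12 days to the end of Feb leaves 124.
Mar has 31 days (93 left).
Apr has 30 days (63 left).
May has 31 days (32 left).
Jun has 30 days (2 left).
2 days into Jul → Jul 2, 2027.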